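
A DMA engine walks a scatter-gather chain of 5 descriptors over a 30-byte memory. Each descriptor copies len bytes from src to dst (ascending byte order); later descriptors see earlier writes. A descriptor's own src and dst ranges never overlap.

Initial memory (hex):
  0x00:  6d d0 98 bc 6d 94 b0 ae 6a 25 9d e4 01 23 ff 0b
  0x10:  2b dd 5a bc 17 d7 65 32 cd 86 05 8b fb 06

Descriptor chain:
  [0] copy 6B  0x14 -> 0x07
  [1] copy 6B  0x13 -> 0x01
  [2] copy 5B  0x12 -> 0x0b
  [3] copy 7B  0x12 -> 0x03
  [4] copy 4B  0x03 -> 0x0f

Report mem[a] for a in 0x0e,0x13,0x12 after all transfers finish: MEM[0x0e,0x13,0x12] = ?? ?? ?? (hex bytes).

D0: mem[0x07..0x0c] <- [17 d7 65 32 cd 86]
D1: mem[0x01..0x06] <- [bc 17 d7 65 32 cd]
D2: mem[0x0b..0x0f] <- [5a bc 17 d7 65]
D3: mem[0x03..0x09] <- [5a bc 17 d7 65 32 cd]
D4: mem[0x0f..0x12] <- [5a bc 17 d7]
query mem[0x0e]=0xd7, mem[0x13]=0xbc, mem[0x12]=0xd7

MEM[0x0e,0x13,0x12] = d7 bc d7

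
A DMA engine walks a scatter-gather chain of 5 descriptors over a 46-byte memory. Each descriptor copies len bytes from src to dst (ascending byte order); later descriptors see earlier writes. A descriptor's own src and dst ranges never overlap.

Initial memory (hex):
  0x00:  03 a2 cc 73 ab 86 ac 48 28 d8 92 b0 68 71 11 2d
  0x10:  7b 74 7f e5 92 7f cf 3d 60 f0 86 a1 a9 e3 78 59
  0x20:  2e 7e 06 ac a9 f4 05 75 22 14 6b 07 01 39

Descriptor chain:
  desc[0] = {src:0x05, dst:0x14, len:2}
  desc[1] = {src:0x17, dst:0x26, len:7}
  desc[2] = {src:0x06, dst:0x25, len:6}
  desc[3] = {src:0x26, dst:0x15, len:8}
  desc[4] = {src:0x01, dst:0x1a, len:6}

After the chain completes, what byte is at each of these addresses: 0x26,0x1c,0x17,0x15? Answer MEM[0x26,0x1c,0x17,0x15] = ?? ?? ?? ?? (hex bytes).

MEM[0x26,0x1c,0x17,0x15] = 48 73 d8 48

[0] 0x05->0x14 len=2 : 86 ac
[1] 0x17->0x26 len=7 : 3d 60 f0 86 a1 a9 e3
[2] 0x06->0x25 len=6 : ac 48 28 d8 92 b0
[3] 0x26->0x15 len=8 : 48 28 d8 92 b0 a9 e3 39
[4] 0x01->0x1a len=6 : a2 cc 73 ab 86 ac
query mem[0x26]=0x48, mem[0x1c]=0x73, mem[0x17]=0xd8, mem[0x15]=0x48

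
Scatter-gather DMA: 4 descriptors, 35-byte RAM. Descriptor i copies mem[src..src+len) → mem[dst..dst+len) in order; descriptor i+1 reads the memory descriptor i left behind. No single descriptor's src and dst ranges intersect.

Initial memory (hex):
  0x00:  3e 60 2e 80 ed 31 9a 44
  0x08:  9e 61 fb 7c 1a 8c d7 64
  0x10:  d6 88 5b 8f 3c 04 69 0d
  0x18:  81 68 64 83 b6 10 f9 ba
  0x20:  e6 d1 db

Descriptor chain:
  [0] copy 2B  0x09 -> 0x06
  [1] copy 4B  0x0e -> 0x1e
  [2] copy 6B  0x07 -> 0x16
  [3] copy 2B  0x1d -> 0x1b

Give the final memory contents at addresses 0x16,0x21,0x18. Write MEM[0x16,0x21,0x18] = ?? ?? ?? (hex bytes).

D0: mem[0x06..0x07] <- [61 fb]
D1: mem[0x1e..0x21] <- [d7 64 d6 88]
D2: mem[0x16..0x1b] <- [fb 9e 61 fb 7c 1a]
D3: mem[0x1b..0x1c] <- [10 d7]
query mem[0x16]=0xfb, mem[0x21]=0x88, mem[0x18]=0x61

MEM[0x16,0x21,0x18] = fb 88 61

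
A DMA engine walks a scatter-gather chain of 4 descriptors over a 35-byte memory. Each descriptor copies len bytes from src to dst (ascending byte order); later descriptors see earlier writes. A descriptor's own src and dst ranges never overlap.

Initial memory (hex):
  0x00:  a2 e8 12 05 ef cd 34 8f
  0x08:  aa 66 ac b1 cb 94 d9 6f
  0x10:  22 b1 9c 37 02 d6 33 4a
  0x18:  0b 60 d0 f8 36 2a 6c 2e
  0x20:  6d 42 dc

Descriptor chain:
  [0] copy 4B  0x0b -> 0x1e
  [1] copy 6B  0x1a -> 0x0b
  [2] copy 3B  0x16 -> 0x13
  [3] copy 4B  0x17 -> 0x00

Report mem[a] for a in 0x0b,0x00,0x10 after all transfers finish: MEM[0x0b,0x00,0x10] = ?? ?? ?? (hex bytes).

MEM[0x0b,0x00,0x10] = d0 4a cb

[0] 0x0b->0x1e len=4 : b1 cb 94 d9
[1] 0x1a->0x0b len=6 : d0 f8 36 2a b1 cb
[2] 0x16->0x13 len=3 : 33 4a 0b
[3] 0x17->0x00 len=4 : 4a 0b 60 d0
query mem[0x0b]=0xd0, mem[0x00]=0x4a, mem[0x10]=0xcb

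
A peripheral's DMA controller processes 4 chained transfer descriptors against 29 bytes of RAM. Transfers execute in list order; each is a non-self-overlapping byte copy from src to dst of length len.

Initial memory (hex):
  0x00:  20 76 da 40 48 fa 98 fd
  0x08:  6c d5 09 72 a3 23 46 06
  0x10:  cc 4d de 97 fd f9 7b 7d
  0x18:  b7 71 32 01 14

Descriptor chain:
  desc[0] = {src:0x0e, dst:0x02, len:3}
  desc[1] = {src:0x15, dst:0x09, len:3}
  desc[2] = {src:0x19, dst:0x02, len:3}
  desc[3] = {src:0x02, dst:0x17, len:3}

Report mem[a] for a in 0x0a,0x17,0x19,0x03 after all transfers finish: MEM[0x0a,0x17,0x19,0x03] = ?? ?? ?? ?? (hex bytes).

MEM[0x0a,0x17,0x19,0x03] = 7b 71 01 32

  after D0: wrote 3B at 0x02 = 4606cc
  after D1: wrote 3B at 0x09 = f97b7d
  after D2: wrote 3B at 0x02 = 713201
  after D3: wrote 3B at 0x17 = 713201
query mem[0x0a]=0x7b, mem[0x17]=0x71, mem[0x19]=0x01, mem[0x03]=0x32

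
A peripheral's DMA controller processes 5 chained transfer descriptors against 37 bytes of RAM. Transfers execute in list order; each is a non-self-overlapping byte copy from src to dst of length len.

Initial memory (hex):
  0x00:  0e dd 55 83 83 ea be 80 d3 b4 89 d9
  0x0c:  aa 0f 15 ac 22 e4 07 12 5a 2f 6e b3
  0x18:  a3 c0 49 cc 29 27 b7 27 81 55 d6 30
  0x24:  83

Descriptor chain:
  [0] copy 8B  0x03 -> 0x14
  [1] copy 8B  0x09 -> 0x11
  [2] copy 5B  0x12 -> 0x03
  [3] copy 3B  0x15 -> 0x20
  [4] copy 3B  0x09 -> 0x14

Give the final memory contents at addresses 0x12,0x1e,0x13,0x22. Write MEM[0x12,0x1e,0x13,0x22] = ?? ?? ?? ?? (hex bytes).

  after D0: wrote 8B at 0x14 = 8383eabe80d3b489
  after D1: wrote 8B at 0x11 = b489d9aa0f15ac22
  after D2: wrote 5B at 0x03 = 89d9aa0f15
  after D3: wrote 3B at 0x20 = 0f15ac
  after D4: wrote 3B at 0x14 = b489d9
query mem[0x12]=0x89, mem[0x1e]=0xb7, mem[0x13]=0xd9, mem[0x22]=0xac

MEM[0x12,0x1e,0x13,0x22] = 89 b7 d9 ac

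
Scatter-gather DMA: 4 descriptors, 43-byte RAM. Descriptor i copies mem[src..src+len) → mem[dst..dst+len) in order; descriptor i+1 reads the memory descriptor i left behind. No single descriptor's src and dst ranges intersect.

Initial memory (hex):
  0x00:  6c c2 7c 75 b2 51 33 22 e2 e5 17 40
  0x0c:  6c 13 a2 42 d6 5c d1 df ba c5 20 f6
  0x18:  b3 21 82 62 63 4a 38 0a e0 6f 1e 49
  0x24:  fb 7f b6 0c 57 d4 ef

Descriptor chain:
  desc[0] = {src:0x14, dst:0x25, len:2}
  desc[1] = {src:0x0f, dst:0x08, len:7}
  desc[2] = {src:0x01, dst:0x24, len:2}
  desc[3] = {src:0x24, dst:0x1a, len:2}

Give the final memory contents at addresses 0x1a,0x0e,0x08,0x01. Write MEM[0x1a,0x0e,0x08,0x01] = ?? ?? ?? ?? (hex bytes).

  after D0: wrote 2B at 0x25 = bac5
  after D1: wrote 7B at 0x08 = 42d65cd1dfbac5
  after D2: wrote 2B at 0x24 = c27c
  after D3: wrote 2B at 0x1a = c27c
query mem[0x1a]=0xc2, mem[0x0e]=0xc5, mem[0x08]=0x42, mem[0x01]=0xc2

MEM[0x1a,0x0e,0x08,0x01] = c2 c5 42 c2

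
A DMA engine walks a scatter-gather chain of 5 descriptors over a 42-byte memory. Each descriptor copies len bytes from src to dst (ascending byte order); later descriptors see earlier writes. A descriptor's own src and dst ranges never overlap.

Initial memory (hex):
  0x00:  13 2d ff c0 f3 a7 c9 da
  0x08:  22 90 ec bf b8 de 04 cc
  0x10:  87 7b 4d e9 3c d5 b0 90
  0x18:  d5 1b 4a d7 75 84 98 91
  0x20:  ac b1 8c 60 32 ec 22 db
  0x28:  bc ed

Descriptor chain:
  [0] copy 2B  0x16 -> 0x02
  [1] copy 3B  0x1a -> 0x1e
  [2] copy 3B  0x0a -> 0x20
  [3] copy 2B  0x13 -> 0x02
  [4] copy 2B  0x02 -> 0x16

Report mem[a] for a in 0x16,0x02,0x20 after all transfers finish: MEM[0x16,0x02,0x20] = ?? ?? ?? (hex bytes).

D0: mem[0x02..0x03] <- [b0 90]
D1: mem[0x1e..0x20] <- [4a d7 75]
D2: mem[0x20..0x22] <- [ec bf b8]
D3: mem[0x02..0x03] <- [e9 3c]
D4: mem[0x16..0x17] <- [e9 3c]
query mem[0x16]=0xe9, mem[0x02]=0xe9, mem[0x20]=0xec

MEM[0x16,0x02,0x20] = e9 e9 ec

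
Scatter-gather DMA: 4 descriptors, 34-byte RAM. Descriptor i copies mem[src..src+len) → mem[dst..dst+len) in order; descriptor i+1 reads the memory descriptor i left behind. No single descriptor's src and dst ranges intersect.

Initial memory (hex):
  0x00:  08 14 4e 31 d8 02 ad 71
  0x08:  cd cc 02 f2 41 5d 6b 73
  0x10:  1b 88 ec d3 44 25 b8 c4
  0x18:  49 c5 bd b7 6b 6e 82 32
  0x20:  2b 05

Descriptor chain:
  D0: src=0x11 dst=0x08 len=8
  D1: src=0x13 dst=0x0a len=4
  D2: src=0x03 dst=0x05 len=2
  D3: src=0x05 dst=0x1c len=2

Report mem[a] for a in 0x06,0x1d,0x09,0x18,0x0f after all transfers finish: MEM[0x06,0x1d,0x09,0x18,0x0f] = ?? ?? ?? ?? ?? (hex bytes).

[0] 0x11->0x08 len=8 : 88 ec d3 44 25 b8 c4 49
[1] 0x13->0x0a len=4 : d3 44 25 b8
[2] 0x03->0x05 len=2 : 31 d8
[3] 0x05->0x1c len=2 : 31 d8
query mem[0x06]=0xd8, mem[0x1d]=0xd8, mem[0x09]=0xec, mem[0x18]=0x49, mem[0x0f]=0x49

MEM[0x06,0x1d,0x09,0x18,0x0f] = d8 d8 ec 49 49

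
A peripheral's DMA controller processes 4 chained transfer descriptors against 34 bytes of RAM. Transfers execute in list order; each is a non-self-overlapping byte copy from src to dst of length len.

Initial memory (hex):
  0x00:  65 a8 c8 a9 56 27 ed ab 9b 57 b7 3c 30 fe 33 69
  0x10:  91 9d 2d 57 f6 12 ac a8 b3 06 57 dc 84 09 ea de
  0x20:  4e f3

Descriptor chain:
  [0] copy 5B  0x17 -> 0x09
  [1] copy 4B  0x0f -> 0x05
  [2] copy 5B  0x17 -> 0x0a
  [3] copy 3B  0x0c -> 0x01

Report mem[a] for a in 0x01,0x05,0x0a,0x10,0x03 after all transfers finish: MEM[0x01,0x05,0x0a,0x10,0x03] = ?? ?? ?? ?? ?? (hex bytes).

MEM[0x01,0x05,0x0a,0x10,0x03] = 06 69 a8 91 dc

  after D0: wrote 5B at 0x09 = a8b30657dc
  after D1: wrote 4B at 0x05 = 69919d2d
  after D2: wrote 5B at 0x0a = a8b30657dc
  after D3: wrote 3B at 0x01 = 0657dc
query mem[0x01]=0x06, mem[0x05]=0x69, mem[0x0a]=0xa8, mem[0x10]=0x91, mem[0x03]=0xdc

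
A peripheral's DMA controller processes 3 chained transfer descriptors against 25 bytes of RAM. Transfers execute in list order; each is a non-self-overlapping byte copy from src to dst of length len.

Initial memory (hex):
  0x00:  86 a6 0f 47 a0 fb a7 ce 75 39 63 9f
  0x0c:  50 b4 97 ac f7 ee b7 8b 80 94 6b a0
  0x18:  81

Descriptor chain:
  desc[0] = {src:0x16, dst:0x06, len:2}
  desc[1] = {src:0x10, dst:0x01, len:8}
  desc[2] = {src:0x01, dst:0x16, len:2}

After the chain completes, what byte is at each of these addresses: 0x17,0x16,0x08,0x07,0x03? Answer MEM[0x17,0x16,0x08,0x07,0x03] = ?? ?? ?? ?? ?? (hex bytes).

MEM[0x17,0x16,0x08,0x07,0x03] = ee f7 a0 6b b7

#0 dst[0x06+2] := {0x6b,0xa0}
#1 dst[0x01+8] := {0xf7,0xee,0xb7,0x8b,0x80,0x94,0x6b,0xa0}
#2 dst[0x16+2] := {0xf7,0xee}
query mem[0x17]=0xee, mem[0x16]=0xf7, mem[0x08]=0xa0, mem[0x07]=0x6b, mem[0x03]=0xb7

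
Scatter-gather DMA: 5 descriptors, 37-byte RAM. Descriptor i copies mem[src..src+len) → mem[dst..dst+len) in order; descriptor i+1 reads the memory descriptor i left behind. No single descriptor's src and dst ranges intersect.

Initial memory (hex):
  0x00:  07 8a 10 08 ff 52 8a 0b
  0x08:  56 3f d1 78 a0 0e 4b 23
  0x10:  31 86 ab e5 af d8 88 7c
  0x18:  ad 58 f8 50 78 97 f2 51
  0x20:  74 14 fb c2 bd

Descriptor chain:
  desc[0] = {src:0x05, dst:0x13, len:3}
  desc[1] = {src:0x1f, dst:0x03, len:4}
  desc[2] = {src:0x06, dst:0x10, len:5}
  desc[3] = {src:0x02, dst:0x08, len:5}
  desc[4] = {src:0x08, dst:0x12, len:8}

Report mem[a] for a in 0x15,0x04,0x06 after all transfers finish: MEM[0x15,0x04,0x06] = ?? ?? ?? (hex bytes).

MEM[0x15,0x04,0x06] = 14 74 fb

  after D0: wrote 3B at 0x13 = 528a0b
  after D1: wrote 4B at 0x03 = 517414fb
  after D2: wrote 5B at 0x10 = fb0b563fd1
  after D3: wrote 5B at 0x08 = 10517414fb
  after D4: wrote 8B at 0x12 = 10517414fb0e4b23
query mem[0x15]=0x14, mem[0x04]=0x74, mem[0x06]=0xfb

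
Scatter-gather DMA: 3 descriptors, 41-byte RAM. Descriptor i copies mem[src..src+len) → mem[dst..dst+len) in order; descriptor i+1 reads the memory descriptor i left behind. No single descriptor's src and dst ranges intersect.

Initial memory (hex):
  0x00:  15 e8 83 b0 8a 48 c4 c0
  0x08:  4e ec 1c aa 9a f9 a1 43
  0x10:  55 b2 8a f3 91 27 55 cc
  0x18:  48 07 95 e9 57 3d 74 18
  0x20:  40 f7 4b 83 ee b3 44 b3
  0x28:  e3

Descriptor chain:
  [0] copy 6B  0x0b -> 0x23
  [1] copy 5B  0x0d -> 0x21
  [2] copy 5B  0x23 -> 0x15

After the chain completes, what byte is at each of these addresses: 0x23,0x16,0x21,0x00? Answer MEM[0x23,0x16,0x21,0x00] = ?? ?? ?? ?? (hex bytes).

MEM[0x23,0x16,0x21,0x00] = 43 55 f9 15

#0 dst[0x23+6] := {0xaa,0x9a,0xf9,0xa1,0x43,0x55}
#1 dst[0x21+5] := {0xf9,0xa1,0x43,0x55,0xb2}
#2 dst[0x15+5] := {0x43,0x55,0xb2,0xa1,0x43}
query mem[0x23]=0x43, mem[0x16]=0x55, mem[0x21]=0xf9, mem[0x00]=0x15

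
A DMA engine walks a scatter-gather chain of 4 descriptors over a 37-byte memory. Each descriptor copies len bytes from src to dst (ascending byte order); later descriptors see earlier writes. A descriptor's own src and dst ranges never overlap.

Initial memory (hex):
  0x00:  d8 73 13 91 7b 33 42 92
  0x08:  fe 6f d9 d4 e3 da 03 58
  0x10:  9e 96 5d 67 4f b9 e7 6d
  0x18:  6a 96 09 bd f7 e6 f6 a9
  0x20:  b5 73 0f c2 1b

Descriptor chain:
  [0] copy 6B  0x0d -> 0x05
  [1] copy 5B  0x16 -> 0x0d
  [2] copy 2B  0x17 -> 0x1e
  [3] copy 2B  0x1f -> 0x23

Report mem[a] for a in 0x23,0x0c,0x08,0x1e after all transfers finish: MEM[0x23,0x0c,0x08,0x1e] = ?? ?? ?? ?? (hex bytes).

MEM[0x23,0x0c,0x08,0x1e] = 6a e3 9e 6d

[0] 0x0d->0x05 len=6 : da 03 58 9e 96 5d
[1] 0x16->0x0d len=5 : e7 6d 6a 96 09
[2] 0x17->0x1e len=2 : 6d 6a
[3] 0x1f->0x23 len=2 : 6a b5
query mem[0x23]=0x6a, mem[0x0c]=0xe3, mem[0x08]=0x9e, mem[0x1e]=0x6d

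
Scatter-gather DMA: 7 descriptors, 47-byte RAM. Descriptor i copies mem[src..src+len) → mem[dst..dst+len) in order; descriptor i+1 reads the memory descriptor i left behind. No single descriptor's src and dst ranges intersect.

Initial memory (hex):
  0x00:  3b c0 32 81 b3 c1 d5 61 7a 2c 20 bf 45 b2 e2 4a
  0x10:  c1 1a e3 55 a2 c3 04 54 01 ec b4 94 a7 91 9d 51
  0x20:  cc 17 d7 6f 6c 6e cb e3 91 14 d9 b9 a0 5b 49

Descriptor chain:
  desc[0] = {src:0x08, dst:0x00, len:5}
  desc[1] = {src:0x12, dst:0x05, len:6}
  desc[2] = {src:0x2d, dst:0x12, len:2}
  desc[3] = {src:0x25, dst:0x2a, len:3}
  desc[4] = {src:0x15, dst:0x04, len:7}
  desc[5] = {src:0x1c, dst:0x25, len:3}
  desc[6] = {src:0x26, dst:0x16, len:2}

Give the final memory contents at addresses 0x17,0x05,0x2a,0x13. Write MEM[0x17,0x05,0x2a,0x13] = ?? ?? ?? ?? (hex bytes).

#0 dst[0x00+5] := {0x7a,0x2c,0x20,0xbf,0x45}
#1 dst[0x05+6] := {0xe3,0x55,0xa2,0xc3,0x04,0x54}
#2 dst[0x12+2] := {0x5b,0x49}
#3 dst[0x2a+3] := {0x6e,0xcb,0xe3}
#4 dst[0x04+7] := {0xc3,0x04,0x54,0x01,0xec,0xb4,0x94}
#5 dst[0x25+3] := {0xa7,0x91,0x9d}
#6 dst[0x16+2] := {0x91,0x9d}
query mem[0x17]=0x9d, mem[0x05]=0x04, mem[0x2a]=0x6e, mem[0x13]=0x49

MEM[0x17,0x05,0x2a,0x13] = 9d 04 6e 49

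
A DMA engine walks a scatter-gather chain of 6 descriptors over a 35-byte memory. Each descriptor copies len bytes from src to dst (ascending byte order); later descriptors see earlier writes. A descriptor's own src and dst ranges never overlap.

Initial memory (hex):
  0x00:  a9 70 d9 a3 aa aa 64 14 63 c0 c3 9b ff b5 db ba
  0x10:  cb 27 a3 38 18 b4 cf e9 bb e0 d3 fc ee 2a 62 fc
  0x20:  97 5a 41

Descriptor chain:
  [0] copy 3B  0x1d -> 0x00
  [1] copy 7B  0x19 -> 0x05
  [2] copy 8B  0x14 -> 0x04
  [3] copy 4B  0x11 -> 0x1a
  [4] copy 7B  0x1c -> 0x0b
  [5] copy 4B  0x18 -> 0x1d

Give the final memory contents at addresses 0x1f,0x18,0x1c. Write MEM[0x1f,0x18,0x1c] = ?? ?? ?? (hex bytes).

MEM[0x1f,0x18,0x1c] = 27 bb 38

D0: mem[0x00..0x02] <- [2a 62 fc]
D1: mem[0x05..0x0b] <- [e0 d3 fc ee 2a 62 fc]
D2: mem[0x04..0x0b] <- [18 b4 cf e9 bb e0 d3 fc]
D3: mem[0x1a..0x1d] <- [27 a3 38 18]
D4: mem[0x0b..0x11] <- [38 18 62 fc 97 5a 41]
D5: mem[0x1d..0x20] <- [bb e0 27 a3]
query mem[0x1f]=0x27, mem[0x18]=0xbb, mem[0x1c]=0x38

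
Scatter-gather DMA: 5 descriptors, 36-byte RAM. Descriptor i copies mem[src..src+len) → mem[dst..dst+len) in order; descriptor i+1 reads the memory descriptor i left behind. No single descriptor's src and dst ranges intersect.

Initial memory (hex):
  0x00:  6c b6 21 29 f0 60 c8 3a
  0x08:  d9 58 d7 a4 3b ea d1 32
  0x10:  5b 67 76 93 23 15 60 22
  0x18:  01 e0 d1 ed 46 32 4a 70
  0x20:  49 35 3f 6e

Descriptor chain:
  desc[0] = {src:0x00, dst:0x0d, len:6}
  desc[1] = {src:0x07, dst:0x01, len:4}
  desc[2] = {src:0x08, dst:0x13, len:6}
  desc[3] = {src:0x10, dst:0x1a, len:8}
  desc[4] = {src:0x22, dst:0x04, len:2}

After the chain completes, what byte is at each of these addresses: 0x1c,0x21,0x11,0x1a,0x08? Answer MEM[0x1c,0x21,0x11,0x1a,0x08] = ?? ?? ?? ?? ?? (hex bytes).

MEM[0x1c,0x21,0x11,0x1a,0x08] = 60 3b f0 29 d9

D0: mem[0x0d..0x12] <- [6c b6 21 29 f0 60]
D1: mem[0x01..0x04] <- [3a d9 58 d7]
D2: mem[0x13..0x18] <- [d9 58 d7 a4 3b 6c]
D3: mem[0x1a..0x21] <- [29 f0 60 d9 58 d7 a4 3b]
D4: mem[0x04..0x05] <- [3f 6e]
query mem[0x1c]=0x60, mem[0x21]=0x3b, mem[0x11]=0xf0, mem[0x1a]=0x29, mem[0x08]=0xd9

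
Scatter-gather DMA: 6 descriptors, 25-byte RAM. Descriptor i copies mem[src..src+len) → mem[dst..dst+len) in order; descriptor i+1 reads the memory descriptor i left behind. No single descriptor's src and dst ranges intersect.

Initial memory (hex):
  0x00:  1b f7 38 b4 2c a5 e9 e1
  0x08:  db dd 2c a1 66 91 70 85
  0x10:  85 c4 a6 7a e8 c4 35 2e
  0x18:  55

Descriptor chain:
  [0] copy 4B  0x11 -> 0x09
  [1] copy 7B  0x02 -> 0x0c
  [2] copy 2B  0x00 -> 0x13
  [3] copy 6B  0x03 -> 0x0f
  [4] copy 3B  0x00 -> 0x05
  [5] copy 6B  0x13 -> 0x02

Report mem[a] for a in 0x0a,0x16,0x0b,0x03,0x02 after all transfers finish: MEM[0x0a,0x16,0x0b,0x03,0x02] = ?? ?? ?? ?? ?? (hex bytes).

  after D0: wrote 4B at 0x09 = c4a67ae8
  after D1: wrote 7B at 0x0c = 38b42ca5e9e1db
  after D2: wrote 2B at 0x13 = 1bf7
  after D3: wrote 6B at 0x0f = b42ca5e9e1db
  after D4: wrote 3B at 0x05 = 1bf738
  after D5: wrote 6B at 0x02 = e1dbc4352e55
query mem[0x0a]=0xa6, mem[0x16]=0x35, mem[0x0b]=0x7a, mem[0x03]=0xdb, mem[0x02]=0xe1

MEM[0x0a,0x16,0x0b,0x03,0x02] = a6 35 7a db e1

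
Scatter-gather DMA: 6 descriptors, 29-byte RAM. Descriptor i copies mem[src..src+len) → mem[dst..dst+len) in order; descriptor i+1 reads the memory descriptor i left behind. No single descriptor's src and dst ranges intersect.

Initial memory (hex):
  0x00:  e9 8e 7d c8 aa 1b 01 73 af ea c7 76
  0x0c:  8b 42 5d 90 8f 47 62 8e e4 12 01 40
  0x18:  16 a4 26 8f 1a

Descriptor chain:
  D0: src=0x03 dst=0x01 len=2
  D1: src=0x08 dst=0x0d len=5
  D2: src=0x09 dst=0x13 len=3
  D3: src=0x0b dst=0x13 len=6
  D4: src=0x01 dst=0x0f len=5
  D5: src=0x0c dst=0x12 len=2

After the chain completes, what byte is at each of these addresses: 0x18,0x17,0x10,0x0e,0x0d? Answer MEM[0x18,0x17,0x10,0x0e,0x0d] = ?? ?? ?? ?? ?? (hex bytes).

  after D0: wrote 2B at 0x01 = c8aa
  after D1: wrote 5B at 0x0d = afeac7768b
  after D2: wrote 3B at 0x13 = eac776
  after D3: wrote 6B at 0x13 = 768bafeac776
  after D4: wrote 5B at 0x0f = c8aac8aa1b
  after D5: wrote 2B at 0x12 = 8baf
query mem[0x18]=0x76, mem[0x17]=0xc7, mem[0x10]=0xaa, mem[0x0e]=0xea, mem[0x0d]=0xaf

MEM[0x18,0x17,0x10,0x0e,0x0d] = 76 c7 aa ea af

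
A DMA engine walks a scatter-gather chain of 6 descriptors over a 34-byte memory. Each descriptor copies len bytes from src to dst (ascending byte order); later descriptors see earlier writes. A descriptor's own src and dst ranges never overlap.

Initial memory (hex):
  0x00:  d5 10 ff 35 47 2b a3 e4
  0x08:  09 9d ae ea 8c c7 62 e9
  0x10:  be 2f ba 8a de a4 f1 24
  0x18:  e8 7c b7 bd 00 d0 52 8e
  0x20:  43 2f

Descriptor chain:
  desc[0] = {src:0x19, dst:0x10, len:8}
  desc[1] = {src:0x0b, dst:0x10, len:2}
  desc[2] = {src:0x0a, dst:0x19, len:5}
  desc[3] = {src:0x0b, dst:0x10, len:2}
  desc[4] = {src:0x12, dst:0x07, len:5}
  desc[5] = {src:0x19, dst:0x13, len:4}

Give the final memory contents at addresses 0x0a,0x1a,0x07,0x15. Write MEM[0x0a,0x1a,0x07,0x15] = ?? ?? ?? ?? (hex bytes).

#0 dst[0x10+8] := {0x7c,0xb7,0xbd,0x00,0xd0,0x52,0x8e,0x43}
#1 dst[0x10+2] := {0xea,0x8c}
#2 dst[0x19+5] := {0xae,0xea,0x8c,0xc7,0x62}
#3 dst[0x10+2] := {0xea,0x8c}
#4 dst[0x07+5] := {0xbd,0x00,0xd0,0x52,0x8e}
#5 dst[0x13+4] := {0xae,0xea,0x8c,0xc7}
query mem[0x0a]=0x52, mem[0x1a]=0xea, mem[0x07]=0xbd, mem[0x15]=0x8c

MEM[0x0a,0x1a,0x07,0x15] = 52 ea bd 8c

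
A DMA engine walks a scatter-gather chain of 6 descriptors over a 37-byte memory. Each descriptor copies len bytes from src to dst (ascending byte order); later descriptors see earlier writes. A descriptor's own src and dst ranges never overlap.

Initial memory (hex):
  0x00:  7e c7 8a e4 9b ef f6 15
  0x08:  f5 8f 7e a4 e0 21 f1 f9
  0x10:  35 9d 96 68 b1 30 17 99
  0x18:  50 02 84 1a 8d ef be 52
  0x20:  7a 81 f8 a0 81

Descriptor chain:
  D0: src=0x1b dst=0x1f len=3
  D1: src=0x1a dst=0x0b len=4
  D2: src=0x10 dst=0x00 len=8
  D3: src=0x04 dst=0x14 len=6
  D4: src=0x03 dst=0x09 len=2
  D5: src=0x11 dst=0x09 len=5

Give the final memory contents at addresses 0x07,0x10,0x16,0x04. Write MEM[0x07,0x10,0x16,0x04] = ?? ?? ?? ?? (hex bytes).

[0] 0x1b->0x1f len=3 : 1a 8d ef
[1] 0x1a->0x0b len=4 : 84 1a 8d ef
[2] 0x10->0x00 len=8 : 35 9d 96 68 b1 30 17 99
[3] 0x04->0x14 len=6 : b1 30 17 99 f5 8f
[4] 0x03->0x09 len=2 : 68 b1
[5] 0x11->0x09 len=5 : 9d 96 68 b1 30
query mem[0x07]=0x99, mem[0x10]=0x35, mem[0x16]=0x17, mem[0x04]=0xb1

MEM[0x07,0x10,0x16,0x04] = 99 35 17 b1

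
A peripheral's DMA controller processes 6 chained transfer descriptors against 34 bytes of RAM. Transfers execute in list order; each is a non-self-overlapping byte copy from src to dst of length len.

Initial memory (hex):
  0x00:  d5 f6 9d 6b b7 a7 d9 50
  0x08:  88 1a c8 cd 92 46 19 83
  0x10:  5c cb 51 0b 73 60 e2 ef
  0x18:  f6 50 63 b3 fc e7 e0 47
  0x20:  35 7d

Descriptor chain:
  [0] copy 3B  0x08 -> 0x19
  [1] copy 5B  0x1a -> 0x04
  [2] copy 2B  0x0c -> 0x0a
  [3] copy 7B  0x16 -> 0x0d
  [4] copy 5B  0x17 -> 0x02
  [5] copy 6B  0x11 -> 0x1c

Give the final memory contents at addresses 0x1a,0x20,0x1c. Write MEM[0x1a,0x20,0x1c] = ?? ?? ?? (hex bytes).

[0] 0x08->0x19 len=3 : 88 1a c8
[1] 0x1a->0x04 len=5 : 1a c8 fc e7 e0
[2] 0x0c->0x0a len=2 : 92 46
[3] 0x16->0x0d len=7 : e2 ef f6 88 1a c8 fc
[4] 0x17->0x02 len=5 : ef f6 88 1a c8
[5] 0x11->0x1c len=6 : 1a c8 fc 73 60 e2
query mem[0x1a]=0x1a, mem[0x20]=0x60, mem[0x1c]=0x1a

MEM[0x1a,0x20,0x1c] = 1a 60 1a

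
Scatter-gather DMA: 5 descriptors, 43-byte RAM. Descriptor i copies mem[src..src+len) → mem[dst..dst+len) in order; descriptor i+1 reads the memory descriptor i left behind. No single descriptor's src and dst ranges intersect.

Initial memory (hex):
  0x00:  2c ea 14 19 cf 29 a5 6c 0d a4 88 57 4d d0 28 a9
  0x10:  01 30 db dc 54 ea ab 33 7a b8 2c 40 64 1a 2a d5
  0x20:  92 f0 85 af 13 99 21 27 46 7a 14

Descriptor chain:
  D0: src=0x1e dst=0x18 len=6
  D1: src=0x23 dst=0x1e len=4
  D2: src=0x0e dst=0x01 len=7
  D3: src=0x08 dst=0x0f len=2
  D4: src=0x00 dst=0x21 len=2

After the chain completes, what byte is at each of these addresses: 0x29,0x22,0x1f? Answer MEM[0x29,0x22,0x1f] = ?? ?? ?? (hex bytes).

MEM[0x29,0x22,0x1f] = 7a 28 13

D0: mem[0x18..0x1d] <- [2a d5 92 f0 85 af]
D1: mem[0x1e..0x21] <- [af 13 99 21]
D2: mem[0x01..0x07] <- [28 a9 01 30 db dc 54]
D3: mem[0x0f..0x10] <- [0d a4]
D4: mem[0x21..0x22] <- [2c 28]
query mem[0x29]=0x7a, mem[0x22]=0x28, mem[0x1f]=0x13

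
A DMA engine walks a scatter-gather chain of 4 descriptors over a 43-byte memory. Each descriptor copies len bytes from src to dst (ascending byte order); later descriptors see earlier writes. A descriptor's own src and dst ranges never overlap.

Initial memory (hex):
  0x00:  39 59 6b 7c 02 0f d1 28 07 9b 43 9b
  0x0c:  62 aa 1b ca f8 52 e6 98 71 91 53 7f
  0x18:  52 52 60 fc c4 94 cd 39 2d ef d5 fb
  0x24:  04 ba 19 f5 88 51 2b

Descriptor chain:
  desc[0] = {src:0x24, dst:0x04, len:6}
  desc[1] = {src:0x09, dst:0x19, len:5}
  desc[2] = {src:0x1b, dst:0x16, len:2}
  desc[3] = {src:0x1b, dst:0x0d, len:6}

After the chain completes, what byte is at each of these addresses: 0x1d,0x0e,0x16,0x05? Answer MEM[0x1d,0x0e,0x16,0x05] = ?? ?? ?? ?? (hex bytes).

MEM[0x1d,0x0e,0x16,0x05] = aa 62 9b ba

#0 dst[0x04+6] := {0x04,0xba,0x19,0xf5,0x88,0x51}
#1 dst[0x19+5] := {0x51,0x43,0x9b,0x62,0xaa}
#2 dst[0x16+2] := {0x9b,0x62}
#3 dst[0x0d+6] := {0x9b,0x62,0xaa,0xcd,0x39,0x2d}
query mem[0x1d]=0xaa, mem[0x0e]=0x62, mem[0x16]=0x9b, mem[0x05]=0xba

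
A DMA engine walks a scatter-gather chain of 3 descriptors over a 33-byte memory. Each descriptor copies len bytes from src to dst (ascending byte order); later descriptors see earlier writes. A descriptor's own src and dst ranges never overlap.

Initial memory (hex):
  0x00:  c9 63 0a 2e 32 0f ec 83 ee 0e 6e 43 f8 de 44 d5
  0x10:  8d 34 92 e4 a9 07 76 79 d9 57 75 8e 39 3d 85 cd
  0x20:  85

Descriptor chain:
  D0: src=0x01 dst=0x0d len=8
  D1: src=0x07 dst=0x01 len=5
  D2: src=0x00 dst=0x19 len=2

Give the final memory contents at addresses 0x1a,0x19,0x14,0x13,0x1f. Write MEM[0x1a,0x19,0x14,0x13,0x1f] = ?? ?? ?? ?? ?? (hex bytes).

MEM[0x1a,0x19,0x14,0x13,0x1f] = 83 c9 ee 83 cd

#0 dst[0x0d+8] := {0x63,0x0a,0x2e,0x32,0x0f,0xec,0x83,0xee}
#1 dst[0x01+5] := {0x83,0xee,0x0e,0x6e,0x43}
#2 dst[0x19+2] := {0xc9,0x83}
query mem[0x1a]=0x83, mem[0x19]=0xc9, mem[0x14]=0xee, mem[0x13]=0x83, mem[0x1f]=0xcd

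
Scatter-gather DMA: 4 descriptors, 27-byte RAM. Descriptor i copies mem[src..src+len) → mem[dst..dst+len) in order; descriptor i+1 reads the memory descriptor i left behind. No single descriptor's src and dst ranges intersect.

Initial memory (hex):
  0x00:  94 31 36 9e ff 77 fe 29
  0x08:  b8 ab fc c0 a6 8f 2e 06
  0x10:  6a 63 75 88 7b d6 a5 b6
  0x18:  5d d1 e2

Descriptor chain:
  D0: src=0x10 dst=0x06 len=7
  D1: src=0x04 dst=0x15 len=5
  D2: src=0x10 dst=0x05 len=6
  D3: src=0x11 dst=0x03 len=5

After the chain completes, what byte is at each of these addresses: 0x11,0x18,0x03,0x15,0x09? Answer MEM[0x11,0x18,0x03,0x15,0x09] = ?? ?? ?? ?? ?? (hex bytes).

MEM[0x11,0x18,0x03,0x15,0x09] = 63 63 63 ff 7b

D0: mem[0x06..0x0c] <- [6a 63 75 88 7b d6 a5]
D1: mem[0x15..0x19] <- [ff 77 6a 63 75]
D2: mem[0x05..0x0a] <- [6a 63 75 88 7b ff]
D3: mem[0x03..0x07] <- [63 75 88 7b ff]
query mem[0x11]=0x63, mem[0x18]=0x63, mem[0x03]=0x63, mem[0x15]=0xff, mem[0x09]=0x7b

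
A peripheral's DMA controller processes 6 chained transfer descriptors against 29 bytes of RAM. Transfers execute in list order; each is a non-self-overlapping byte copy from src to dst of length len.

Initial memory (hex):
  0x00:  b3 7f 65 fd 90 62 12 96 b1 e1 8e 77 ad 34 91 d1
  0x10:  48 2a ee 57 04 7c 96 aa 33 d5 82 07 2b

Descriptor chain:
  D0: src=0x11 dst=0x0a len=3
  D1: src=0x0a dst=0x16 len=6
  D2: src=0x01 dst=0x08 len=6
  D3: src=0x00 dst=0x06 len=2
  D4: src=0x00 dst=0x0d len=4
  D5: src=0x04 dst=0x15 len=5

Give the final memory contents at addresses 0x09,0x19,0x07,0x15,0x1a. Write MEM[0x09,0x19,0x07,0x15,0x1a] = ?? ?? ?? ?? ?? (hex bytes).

  after D0: wrote 3B at 0x0a = 2aee57
  after D1: wrote 6B at 0x16 = 2aee573491d1
  after D2: wrote 6B at 0x08 = 7f65fd906212
  after D3: wrote 2B at 0x06 = b37f
  after D4: wrote 4B at 0x0d = b37f65fd
  after D5: wrote 5B at 0x15 = 9062b37f7f
query mem[0x09]=0x65, mem[0x19]=0x7f, mem[0x07]=0x7f, mem[0x15]=0x90, mem[0x1a]=0x91

MEM[0x09,0x19,0x07,0x15,0x1a] = 65 7f 7f 90 91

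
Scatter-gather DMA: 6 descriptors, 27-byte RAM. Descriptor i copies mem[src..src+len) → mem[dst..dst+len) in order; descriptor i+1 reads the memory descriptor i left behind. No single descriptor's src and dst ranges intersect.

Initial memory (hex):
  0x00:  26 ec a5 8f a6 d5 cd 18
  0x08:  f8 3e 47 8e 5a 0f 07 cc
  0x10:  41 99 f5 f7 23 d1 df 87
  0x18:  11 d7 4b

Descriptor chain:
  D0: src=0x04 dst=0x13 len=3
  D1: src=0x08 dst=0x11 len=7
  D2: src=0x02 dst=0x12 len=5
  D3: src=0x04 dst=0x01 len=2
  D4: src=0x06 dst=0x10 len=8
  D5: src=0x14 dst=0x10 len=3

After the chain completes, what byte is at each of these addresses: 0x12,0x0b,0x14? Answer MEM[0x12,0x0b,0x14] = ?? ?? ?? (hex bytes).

MEM[0x12,0x0b,0x14] = 5a 8e 47

D0: mem[0x13..0x15] <- [a6 d5 cd]
D1: mem[0x11..0x17] <- [f8 3e 47 8e 5a 0f 07]
D2: mem[0x12..0x16] <- [a5 8f a6 d5 cd]
D3: mem[0x01..0x02] <- [a6 d5]
D4: mem[0x10..0x17] <- [cd 18 f8 3e 47 8e 5a 0f]
D5: mem[0x10..0x12] <- [47 8e 5a]
query mem[0x12]=0x5a, mem[0x0b]=0x8e, mem[0x14]=0x47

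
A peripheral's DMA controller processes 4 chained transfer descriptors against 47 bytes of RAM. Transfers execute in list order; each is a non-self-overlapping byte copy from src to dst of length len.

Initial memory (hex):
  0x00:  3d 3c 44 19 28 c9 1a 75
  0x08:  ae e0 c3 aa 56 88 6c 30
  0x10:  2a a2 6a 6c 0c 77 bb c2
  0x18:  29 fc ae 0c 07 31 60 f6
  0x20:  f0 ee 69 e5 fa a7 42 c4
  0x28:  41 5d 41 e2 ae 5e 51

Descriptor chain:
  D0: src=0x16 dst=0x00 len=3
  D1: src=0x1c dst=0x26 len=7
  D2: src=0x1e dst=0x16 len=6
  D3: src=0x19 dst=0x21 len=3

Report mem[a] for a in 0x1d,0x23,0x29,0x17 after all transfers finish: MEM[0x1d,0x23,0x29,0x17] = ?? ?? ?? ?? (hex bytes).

MEM[0x1d,0x23,0x29,0x17] = 31 e5 f6 f6

#0 dst[0x00+3] := {0xbb,0xc2,0x29}
#1 dst[0x26+7] := {0x07,0x31,0x60,0xf6,0xf0,0xee,0x69}
#2 dst[0x16+6] := {0x60,0xf6,0xf0,0xee,0x69,0xe5}
#3 dst[0x21+3] := {0xee,0x69,0xe5}
query mem[0x1d]=0x31, mem[0x23]=0xe5, mem[0x29]=0xf6, mem[0x17]=0xf6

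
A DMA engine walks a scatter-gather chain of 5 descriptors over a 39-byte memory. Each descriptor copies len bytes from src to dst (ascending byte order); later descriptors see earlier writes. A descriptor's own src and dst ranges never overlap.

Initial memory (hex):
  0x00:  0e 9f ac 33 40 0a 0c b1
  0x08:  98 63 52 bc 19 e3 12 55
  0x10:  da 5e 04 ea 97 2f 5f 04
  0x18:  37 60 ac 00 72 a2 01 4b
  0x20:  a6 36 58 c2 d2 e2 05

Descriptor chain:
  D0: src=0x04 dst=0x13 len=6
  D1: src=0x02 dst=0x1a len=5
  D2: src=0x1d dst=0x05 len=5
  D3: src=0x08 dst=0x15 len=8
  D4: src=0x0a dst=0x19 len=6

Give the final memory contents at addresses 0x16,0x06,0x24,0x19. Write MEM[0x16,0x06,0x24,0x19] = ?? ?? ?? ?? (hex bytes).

MEM[0x16,0x06,0x24,0x19] = 36 0c d2 52

  after D0: wrote 6B at 0x13 = 400a0cb19863
  after D1: wrote 5B at 0x1a = ac33400a0c
  after D2: wrote 5B at 0x05 = 0a0c4ba636
  after D3: wrote 8B at 0x15 = a63652bc19e31255
  after D4: wrote 6B at 0x19 = 52bc19e31255
query mem[0x16]=0x36, mem[0x06]=0x0c, mem[0x24]=0xd2, mem[0x19]=0x52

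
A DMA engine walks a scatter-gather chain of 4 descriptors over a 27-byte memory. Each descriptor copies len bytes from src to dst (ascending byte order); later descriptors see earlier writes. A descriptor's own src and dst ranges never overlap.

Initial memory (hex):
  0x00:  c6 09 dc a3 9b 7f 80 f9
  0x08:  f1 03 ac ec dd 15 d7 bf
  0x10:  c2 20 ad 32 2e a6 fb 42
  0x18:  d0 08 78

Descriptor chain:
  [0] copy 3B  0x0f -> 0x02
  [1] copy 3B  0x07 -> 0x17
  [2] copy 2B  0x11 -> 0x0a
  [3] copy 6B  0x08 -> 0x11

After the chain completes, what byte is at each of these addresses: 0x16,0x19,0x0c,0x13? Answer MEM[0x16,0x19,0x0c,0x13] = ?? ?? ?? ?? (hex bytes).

D0: mem[0x02..0x04] <- [bf c2 20]
D1: mem[0x17..0x19] <- [f9 f1 03]
D2: mem[0x0a..0x0b] <- [20 ad]
D3: mem[0x11..0x16] <- [f1 03 20 ad dd 15]
query mem[0x16]=0x15, mem[0x19]=0x03, mem[0x0c]=0xdd, mem[0x13]=0x20

MEM[0x16,0x19,0x0c,0x13] = 15 03 dd 20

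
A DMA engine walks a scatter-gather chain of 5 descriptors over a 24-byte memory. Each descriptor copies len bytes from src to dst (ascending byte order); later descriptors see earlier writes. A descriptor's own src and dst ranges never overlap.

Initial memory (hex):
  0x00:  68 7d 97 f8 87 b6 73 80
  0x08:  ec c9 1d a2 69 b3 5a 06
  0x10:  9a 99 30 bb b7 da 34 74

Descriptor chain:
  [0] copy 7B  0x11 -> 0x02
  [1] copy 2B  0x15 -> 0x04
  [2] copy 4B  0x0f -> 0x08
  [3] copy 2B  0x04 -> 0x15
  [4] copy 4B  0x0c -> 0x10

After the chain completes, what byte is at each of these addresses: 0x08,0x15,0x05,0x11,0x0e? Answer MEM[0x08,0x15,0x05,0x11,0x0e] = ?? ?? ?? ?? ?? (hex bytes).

MEM[0x08,0x15,0x05,0x11,0x0e] = 06 da 34 b3 5a

#0 dst[0x02+7] := {0x99,0x30,0xbb,0xb7,0xda,0x34,0x74}
#1 dst[0x04+2] := {0xda,0x34}
#2 dst[0x08+4] := {0x06,0x9a,0x99,0x30}
#3 dst[0x15+2] := {0xda,0x34}
#4 dst[0x10+4] := {0x69,0xb3,0x5a,0x06}
query mem[0x08]=0x06, mem[0x15]=0xda, mem[0x05]=0x34, mem[0x11]=0xb3, mem[0x0e]=0x5a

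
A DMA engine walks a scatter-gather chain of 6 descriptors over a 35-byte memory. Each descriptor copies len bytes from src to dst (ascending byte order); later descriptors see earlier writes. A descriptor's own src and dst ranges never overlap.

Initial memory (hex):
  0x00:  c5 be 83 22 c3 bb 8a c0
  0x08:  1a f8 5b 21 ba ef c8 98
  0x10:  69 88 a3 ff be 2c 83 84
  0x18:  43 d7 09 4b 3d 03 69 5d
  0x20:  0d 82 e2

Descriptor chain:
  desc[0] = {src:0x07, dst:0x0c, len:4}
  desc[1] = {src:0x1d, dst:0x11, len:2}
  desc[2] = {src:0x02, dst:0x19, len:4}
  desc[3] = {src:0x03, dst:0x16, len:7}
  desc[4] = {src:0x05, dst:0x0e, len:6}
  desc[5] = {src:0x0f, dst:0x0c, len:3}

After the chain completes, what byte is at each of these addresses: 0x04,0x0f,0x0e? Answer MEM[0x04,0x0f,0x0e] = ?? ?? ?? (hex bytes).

MEM[0x04,0x0f,0x0e] = c3 8a 1a

D0: mem[0x0c..0x0f] <- [c0 1a f8 5b]
D1: mem[0x11..0x12] <- [03 69]
D2: mem[0x19..0x1c] <- [83 22 c3 bb]
D3: mem[0x16..0x1c] <- [22 c3 bb 8a c0 1a f8]
D4: mem[0x0e..0x13] <- [bb 8a c0 1a f8 5b]
D5: mem[0x0c..0x0e] <- [8a c0 1a]
query mem[0x04]=0xc3, mem[0x0f]=0x8a, mem[0x0e]=0x1a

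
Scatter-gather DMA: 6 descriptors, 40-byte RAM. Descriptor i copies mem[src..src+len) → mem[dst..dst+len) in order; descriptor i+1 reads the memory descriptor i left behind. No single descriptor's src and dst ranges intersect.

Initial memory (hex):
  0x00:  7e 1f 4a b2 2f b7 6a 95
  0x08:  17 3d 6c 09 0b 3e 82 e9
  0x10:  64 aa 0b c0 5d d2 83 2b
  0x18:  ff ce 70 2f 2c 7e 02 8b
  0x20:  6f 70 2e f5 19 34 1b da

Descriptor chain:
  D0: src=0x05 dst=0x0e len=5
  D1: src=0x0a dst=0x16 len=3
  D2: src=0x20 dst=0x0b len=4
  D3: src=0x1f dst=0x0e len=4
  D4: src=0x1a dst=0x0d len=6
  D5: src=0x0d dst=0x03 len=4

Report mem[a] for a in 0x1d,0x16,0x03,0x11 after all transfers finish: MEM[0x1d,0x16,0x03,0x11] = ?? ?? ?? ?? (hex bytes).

D0: mem[0x0e..0x12] <- [b7 6a 95 17 3d]
D1: mem[0x16..0x18] <- [6c 09 0b]
D2: mem[0x0b..0x0e] <- [6f 70 2e f5]
D3: mem[0x0e..0x11] <- [8b 6f 70 2e]
D4: mem[0x0d..0x12] <- [70 2f 2c 7e 02 8b]
D5: mem[0x03..0x06] <- [70 2f 2c 7e]
query mem[0x1d]=0x7e, mem[0x16]=0x6c, mem[0x03]=0x70, mem[0x11]=0x02

MEM[0x1d,0x16,0x03,0x11] = 7e 6c 70 02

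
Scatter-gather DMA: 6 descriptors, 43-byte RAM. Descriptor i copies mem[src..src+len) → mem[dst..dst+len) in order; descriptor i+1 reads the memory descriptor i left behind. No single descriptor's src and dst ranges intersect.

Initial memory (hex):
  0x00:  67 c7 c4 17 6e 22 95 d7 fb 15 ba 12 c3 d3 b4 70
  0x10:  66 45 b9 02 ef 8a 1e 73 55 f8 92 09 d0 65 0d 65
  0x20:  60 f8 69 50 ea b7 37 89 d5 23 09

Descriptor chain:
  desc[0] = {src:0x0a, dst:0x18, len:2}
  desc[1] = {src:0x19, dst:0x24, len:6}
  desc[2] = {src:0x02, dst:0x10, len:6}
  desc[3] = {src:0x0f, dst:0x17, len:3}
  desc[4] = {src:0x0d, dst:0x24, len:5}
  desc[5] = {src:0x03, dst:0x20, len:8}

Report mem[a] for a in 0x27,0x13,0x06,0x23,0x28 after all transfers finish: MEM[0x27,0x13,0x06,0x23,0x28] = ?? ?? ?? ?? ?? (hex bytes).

MEM[0x27,0x13,0x06,0x23,0x28] = ba 22 95 95 17

D0: mem[0x18..0x19] <- [ba 12]
D1: mem[0x24..0x29] <- [12 92 09 d0 65 0d]
D2: mem[0x10..0x15] <- [c4 17 6e 22 95 d7]
D3: mem[0x17..0x19] <- [70 c4 17]
D4: mem[0x24..0x28] <- [d3 b4 70 c4 17]
D5: mem[0x20..0x27] <- [17 6e 22 95 d7 fb 15 ba]
query mem[0x27]=0xba, mem[0x13]=0x22, mem[0x06]=0x95, mem[0x23]=0x95, mem[0x28]=0x17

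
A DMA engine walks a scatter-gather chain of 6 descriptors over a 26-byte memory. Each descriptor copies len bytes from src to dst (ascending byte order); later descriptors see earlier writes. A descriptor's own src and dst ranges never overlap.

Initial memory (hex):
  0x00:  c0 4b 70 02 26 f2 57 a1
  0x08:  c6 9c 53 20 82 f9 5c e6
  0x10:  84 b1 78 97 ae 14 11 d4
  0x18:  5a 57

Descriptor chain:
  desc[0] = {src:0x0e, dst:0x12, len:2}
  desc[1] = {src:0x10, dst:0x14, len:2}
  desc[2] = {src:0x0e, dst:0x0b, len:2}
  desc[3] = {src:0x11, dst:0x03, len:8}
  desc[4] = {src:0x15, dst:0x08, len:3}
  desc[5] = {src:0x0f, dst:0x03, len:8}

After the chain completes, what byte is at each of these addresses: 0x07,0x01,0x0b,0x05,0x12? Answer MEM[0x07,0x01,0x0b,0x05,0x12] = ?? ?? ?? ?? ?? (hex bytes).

MEM[0x07,0x01,0x0b,0x05,0x12] = e6 4b 5c b1 5c

  after D0: wrote 2B at 0x12 = 5ce6
  after D1: wrote 2B at 0x14 = 84b1
  after D2: wrote 2B at 0x0b = 5ce6
  after D3: wrote 8B at 0x03 = b15ce684b111d45a
  after D4: wrote 3B at 0x08 = b111d4
  after D5: wrote 8B at 0x03 = e684b15ce684b111
query mem[0x07]=0xe6, mem[0x01]=0x4b, mem[0x0b]=0x5c, mem[0x05]=0xb1, mem[0x12]=0x5c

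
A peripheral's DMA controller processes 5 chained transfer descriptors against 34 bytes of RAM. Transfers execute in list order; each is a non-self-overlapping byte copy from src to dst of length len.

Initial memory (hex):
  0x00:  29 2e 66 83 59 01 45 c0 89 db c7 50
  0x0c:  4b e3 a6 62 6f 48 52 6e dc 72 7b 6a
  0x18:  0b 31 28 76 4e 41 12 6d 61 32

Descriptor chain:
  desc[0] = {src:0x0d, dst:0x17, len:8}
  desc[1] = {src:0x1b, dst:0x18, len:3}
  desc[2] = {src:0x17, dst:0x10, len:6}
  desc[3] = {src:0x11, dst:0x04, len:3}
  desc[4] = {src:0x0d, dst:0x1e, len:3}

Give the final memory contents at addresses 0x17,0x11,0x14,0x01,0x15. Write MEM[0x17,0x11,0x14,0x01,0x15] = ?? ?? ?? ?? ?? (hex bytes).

  after D0: wrote 8B at 0x17 = e3a6626f48526edc
  after D1: wrote 3B at 0x18 = 48526e
  after D2: wrote 6B at 0x10 = e348526e4852
  after D3: wrote 3B at 0x04 = 48526e
  after D4: wrote 3B at 0x1e = e3a662
query mem[0x17]=0xe3, mem[0x11]=0x48, mem[0x14]=0x48, mem[0x01]=0x2e, mem[0x15]=0x52

MEM[0x17,0x11,0x14,0x01,0x15] = e3 48 48 2e 52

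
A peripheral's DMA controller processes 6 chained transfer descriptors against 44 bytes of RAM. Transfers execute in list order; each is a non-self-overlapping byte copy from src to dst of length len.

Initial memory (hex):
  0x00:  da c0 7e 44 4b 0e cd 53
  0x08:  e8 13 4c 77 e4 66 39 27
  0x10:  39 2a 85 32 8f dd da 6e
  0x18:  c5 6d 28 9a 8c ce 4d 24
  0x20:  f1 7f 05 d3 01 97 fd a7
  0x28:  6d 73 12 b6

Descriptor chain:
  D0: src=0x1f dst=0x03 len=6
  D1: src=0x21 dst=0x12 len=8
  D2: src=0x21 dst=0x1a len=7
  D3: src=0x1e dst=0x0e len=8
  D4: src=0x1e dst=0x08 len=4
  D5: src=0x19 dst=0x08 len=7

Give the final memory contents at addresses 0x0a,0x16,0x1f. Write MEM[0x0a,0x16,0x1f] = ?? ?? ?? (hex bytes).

MEM[0x0a,0x16,0x1f] = 05 97 fd

#0 dst[0x03+6] := {0x24,0xf1,0x7f,0x05,0xd3,0x01}
#1 dst[0x12+8] := {0x7f,0x05,0xd3,0x01,0x97,0xfd,0xa7,0x6d}
#2 dst[0x1a+7] := {0x7f,0x05,0xd3,0x01,0x97,0xfd,0xa7}
#3 dst[0x0e+8] := {0x97,0xfd,0xa7,0x7f,0x05,0xd3,0x01,0x97}
#4 dst[0x08+4] := {0x97,0xfd,0xa7,0x7f}
#5 dst[0x08+7] := {0x6d,0x7f,0x05,0xd3,0x01,0x97,0xfd}
query mem[0x0a]=0x05, mem[0x16]=0x97, mem[0x1f]=0xfd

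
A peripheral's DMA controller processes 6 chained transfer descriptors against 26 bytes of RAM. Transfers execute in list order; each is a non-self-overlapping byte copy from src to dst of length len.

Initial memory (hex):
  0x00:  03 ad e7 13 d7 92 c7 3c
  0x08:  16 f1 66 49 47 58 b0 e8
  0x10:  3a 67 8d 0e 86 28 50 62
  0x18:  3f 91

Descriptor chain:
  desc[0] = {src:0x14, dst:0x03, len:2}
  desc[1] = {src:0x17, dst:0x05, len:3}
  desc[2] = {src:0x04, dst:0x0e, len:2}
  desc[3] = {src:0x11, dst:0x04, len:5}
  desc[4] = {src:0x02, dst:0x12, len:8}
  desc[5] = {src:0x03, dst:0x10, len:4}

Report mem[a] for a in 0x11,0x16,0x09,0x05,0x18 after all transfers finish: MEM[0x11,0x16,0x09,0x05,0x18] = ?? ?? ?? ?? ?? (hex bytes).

MEM[0x11,0x16,0x09,0x05,0x18] = 67 0e f1 8d 28

D0: mem[0x03..0x04] <- [86 28]
D1: mem[0x05..0x07] <- [62 3f 91]
D2: mem[0x0e..0x0f] <- [28 62]
D3: mem[0x04..0x08] <- [67 8d 0e 86 28]
D4: mem[0x12..0x19] <- [e7 86 67 8d 0e 86 28 f1]
D5: mem[0x10..0x13] <- [86 67 8d 0e]
query mem[0x11]=0x67, mem[0x16]=0x0e, mem[0x09]=0xf1, mem[0x05]=0x8d, mem[0x18]=0x28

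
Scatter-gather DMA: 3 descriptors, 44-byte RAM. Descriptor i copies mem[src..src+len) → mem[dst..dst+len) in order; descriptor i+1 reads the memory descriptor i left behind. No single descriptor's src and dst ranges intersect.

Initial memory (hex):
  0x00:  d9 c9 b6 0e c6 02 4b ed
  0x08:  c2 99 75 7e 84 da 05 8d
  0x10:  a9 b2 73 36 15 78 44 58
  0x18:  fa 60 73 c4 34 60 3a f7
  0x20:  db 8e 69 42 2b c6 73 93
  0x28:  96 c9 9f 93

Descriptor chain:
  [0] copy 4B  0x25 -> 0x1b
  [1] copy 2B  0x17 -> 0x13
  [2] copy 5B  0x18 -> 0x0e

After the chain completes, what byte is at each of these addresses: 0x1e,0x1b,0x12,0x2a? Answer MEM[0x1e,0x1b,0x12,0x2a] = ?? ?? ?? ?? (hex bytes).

  after D0: wrote 4B at 0x1b = c6739396
  after D1: wrote 2B at 0x13 = 58fa
  after D2: wrote 5B at 0x0e = fa6073c673
query mem[0x1e]=0x96, mem[0x1b]=0xc6, mem[0x12]=0x73, mem[0x2a]=0x9f

MEM[0x1e,0x1b,0x12,0x2a] = 96 c6 73 9f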